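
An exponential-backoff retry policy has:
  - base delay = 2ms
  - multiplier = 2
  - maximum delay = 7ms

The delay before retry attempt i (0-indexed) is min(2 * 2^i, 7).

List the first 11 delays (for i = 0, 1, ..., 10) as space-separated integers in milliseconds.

Computing each delay:
  i=0: min(2*2^0, 7) = 2
  i=1: min(2*2^1, 7) = 4
  i=2: min(2*2^2, 7) = 7
  i=3: min(2*2^3, 7) = 7
  i=4: min(2*2^4, 7) = 7
  i=5: min(2*2^5, 7) = 7
  i=6: min(2*2^6, 7) = 7
  i=7: min(2*2^7, 7) = 7
  i=8: min(2*2^8, 7) = 7
  i=9: min(2*2^9, 7) = 7
  i=10: min(2*2^10, 7) = 7

Answer: 2 4 7 7 7 7 7 7 7 7 7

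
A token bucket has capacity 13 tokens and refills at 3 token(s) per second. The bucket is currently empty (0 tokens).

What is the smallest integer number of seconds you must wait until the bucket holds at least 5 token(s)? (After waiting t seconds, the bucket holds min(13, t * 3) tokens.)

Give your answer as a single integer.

Answer: 2

Derivation:
Need t * 3 >= 5, so t >= 5/3.
Smallest integer t = ceil(5/3) = 2.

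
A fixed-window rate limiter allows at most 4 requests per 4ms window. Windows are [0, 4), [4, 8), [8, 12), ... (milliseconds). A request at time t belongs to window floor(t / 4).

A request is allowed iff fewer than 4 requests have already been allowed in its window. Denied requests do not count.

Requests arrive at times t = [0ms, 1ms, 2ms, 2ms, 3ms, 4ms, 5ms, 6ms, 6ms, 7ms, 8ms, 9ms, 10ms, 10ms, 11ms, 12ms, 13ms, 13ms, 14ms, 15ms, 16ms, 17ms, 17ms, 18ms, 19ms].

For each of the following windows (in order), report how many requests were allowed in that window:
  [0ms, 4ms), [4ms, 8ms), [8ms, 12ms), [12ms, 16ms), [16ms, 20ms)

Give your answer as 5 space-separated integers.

Answer: 4 4 4 4 4

Derivation:
Processing requests:
  req#1 t=0ms (window 0): ALLOW
  req#2 t=1ms (window 0): ALLOW
  req#3 t=2ms (window 0): ALLOW
  req#4 t=2ms (window 0): ALLOW
  req#5 t=3ms (window 0): DENY
  req#6 t=4ms (window 1): ALLOW
  req#7 t=5ms (window 1): ALLOW
  req#8 t=6ms (window 1): ALLOW
  req#9 t=6ms (window 1): ALLOW
  req#10 t=7ms (window 1): DENY
  req#11 t=8ms (window 2): ALLOW
  req#12 t=9ms (window 2): ALLOW
  req#13 t=10ms (window 2): ALLOW
  req#14 t=10ms (window 2): ALLOW
  req#15 t=11ms (window 2): DENY
  req#16 t=12ms (window 3): ALLOW
  req#17 t=13ms (window 3): ALLOW
  req#18 t=13ms (window 3): ALLOW
  req#19 t=14ms (window 3): ALLOW
  req#20 t=15ms (window 3): DENY
  req#21 t=16ms (window 4): ALLOW
  req#22 t=17ms (window 4): ALLOW
  req#23 t=17ms (window 4): ALLOW
  req#24 t=18ms (window 4): ALLOW
  req#25 t=19ms (window 4): DENY

Allowed counts by window: 4 4 4 4 4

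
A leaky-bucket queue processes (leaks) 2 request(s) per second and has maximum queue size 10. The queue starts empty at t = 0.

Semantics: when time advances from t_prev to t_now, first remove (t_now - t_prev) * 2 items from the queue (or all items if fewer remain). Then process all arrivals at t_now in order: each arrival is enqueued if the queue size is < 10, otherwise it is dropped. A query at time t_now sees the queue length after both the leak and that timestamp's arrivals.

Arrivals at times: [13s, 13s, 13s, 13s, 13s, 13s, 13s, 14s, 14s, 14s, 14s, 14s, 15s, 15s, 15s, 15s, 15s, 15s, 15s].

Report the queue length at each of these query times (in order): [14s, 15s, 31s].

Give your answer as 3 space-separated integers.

Queue lengths at query times:
  query t=14s: backlog = 10
  query t=15s: backlog = 10
  query t=31s: backlog = 0

Answer: 10 10 0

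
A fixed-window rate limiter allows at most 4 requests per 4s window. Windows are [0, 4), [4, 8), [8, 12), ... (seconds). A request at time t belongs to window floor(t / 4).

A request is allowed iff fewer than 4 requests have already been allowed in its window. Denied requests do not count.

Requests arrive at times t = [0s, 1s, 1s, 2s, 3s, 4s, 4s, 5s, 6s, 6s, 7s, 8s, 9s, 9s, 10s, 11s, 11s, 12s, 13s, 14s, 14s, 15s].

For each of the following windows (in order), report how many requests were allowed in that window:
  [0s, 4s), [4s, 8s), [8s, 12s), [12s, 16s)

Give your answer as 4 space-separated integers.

Answer: 4 4 4 4

Derivation:
Processing requests:
  req#1 t=0s (window 0): ALLOW
  req#2 t=1s (window 0): ALLOW
  req#3 t=1s (window 0): ALLOW
  req#4 t=2s (window 0): ALLOW
  req#5 t=3s (window 0): DENY
  req#6 t=4s (window 1): ALLOW
  req#7 t=4s (window 1): ALLOW
  req#8 t=5s (window 1): ALLOW
  req#9 t=6s (window 1): ALLOW
  req#10 t=6s (window 1): DENY
  req#11 t=7s (window 1): DENY
  req#12 t=8s (window 2): ALLOW
  req#13 t=9s (window 2): ALLOW
  req#14 t=9s (window 2): ALLOW
  req#15 t=10s (window 2): ALLOW
  req#16 t=11s (window 2): DENY
  req#17 t=11s (window 2): DENY
  req#18 t=12s (window 3): ALLOW
  req#19 t=13s (window 3): ALLOW
  req#20 t=14s (window 3): ALLOW
  req#21 t=14s (window 3): ALLOW
  req#22 t=15s (window 3): DENY

Allowed counts by window: 4 4 4 4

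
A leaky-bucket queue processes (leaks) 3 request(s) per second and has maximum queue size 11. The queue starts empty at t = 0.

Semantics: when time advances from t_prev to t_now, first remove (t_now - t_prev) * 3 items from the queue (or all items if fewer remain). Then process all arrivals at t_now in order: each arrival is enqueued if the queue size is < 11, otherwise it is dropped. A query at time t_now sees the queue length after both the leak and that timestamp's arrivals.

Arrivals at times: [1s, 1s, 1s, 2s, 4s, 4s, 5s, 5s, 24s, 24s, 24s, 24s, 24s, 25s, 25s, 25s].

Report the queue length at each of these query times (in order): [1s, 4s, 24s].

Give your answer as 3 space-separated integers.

Queue lengths at query times:
  query t=1s: backlog = 3
  query t=4s: backlog = 2
  query t=24s: backlog = 5

Answer: 3 2 5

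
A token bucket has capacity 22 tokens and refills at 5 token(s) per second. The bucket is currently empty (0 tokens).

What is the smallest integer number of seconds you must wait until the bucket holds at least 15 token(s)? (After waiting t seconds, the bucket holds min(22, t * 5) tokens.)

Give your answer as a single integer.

Need t * 5 >= 15, so t >= 15/5.
Smallest integer t = ceil(15/5) = 3.

Answer: 3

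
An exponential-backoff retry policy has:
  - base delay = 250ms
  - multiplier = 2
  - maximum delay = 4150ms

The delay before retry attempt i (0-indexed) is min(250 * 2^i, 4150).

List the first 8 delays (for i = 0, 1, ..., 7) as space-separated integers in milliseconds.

Computing each delay:
  i=0: min(250*2^0, 4150) = 250
  i=1: min(250*2^1, 4150) = 500
  i=2: min(250*2^2, 4150) = 1000
  i=3: min(250*2^3, 4150) = 2000
  i=4: min(250*2^4, 4150) = 4000
  i=5: min(250*2^5, 4150) = 4150
  i=6: min(250*2^6, 4150) = 4150
  i=7: min(250*2^7, 4150) = 4150

Answer: 250 500 1000 2000 4000 4150 4150 4150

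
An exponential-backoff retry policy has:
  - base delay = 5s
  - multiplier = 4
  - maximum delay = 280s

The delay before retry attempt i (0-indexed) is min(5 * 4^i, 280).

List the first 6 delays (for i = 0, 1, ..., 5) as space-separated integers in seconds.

Answer: 5 20 80 280 280 280

Derivation:
Computing each delay:
  i=0: min(5*4^0, 280) = 5
  i=1: min(5*4^1, 280) = 20
  i=2: min(5*4^2, 280) = 80
  i=3: min(5*4^3, 280) = 280
  i=4: min(5*4^4, 280) = 280
  i=5: min(5*4^5, 280) = 280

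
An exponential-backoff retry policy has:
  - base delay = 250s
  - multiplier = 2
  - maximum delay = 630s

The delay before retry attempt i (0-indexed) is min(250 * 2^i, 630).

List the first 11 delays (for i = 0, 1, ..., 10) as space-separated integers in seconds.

Computing each delay:
  i=0: min(250*2^0, 630) = 250
  i=1: min(250*2^1, 630) = 500
  i=2: min(250*2^2, 630) = 630
  i=3: min(250*2^3, 630) = 630
  i=4: min(250*2^4, 630) = 630
  i=5: min(250*2^5, 630) = 630
  i=6: min(250*2^6, 630) = 630
  i=7: min(250*2^7, 630) = 630
  i=8: min(250*2^8, 630) = 630
  i=9: min(250*2^9, 630) = 630
  i=10: min(250*2^10, 630) = 630

Answer: 250 500 630 630 630 630 630 630 630 630 630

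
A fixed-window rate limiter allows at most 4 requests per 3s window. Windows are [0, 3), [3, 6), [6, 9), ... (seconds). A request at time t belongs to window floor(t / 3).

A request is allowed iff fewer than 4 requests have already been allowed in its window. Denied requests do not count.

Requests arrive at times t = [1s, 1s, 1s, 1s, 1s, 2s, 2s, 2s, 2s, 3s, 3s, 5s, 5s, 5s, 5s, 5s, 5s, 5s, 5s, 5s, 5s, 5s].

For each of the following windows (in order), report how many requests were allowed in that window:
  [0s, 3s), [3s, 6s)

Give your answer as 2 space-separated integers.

Answer: 4 4

Derivation:
Processing requests:
  req#1 t=1s (window 0): ALLOW
  req#2 t=1s (window 0): ALLOW
  req#3 t=1s (window 0): ALLOW
  req#4 t=1s (window 0): ALLOW
  req#5 t=1s (window 0): DENY
  req#6 t=2s (window 0): DENY
  req#7 t=2s (window 0): DENY
  req#8 t=2s (window 0): DENY
  req#9 t=2s (window 0): DENY
  req#10 t=3s (window 1): ALLOW
  req#11 t=3s (window 1): ALLOW
  req#12 t=5s (window 1): ALLOW
  req#13 t=5s (window 1): ALLOW
  req#14 t=5s (window 1): DENY
  req#15 t=5s (window 1): DENY
  req#16 t=5s (window 1): DENY
  req#17 t=5s (window 1): DENY
  req#18 t=5s (window 1): DENY
  req#19 t=5s (window 1): DENY
  req#20 t=5s (window 1): DENY
  req#21 t=5s (window 1): DENY
  req#22 t=5s (window 1): DENY

Allowed counts by window: 4 4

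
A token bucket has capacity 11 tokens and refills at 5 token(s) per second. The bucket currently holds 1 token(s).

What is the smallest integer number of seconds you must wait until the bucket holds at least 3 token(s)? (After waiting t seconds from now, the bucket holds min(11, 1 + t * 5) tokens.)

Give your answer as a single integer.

Need 1 + t * 5 >= 3, so t >= 2/5.
Smallest integer t = ceil(2/5) = 1.

Answer: 1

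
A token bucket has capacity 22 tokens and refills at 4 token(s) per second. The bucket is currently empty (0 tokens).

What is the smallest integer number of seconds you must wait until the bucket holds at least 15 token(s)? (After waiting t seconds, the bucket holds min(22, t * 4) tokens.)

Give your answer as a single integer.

Answer: 4

Derivation:
Need t * 4 >= 15, so t >= 15/4.
Smallest integer t = ceil(15/4) = 4.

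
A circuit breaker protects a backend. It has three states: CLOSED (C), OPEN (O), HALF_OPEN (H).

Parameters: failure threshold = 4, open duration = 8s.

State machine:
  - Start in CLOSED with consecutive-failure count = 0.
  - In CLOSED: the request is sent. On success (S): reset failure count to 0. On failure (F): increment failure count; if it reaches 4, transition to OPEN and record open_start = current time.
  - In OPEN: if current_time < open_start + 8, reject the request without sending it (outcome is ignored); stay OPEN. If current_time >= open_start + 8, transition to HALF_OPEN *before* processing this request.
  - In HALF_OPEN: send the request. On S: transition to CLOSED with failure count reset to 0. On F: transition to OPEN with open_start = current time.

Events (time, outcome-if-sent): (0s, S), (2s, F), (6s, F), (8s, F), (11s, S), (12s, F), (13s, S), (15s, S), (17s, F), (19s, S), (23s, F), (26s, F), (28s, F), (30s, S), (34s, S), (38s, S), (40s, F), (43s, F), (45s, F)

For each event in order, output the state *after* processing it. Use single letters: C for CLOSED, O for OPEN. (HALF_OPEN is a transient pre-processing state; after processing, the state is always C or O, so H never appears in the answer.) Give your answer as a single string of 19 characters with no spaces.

State after each event:
  event#1 t=0s outcome=S: state=CLOSED
  event#2 t=2s outcome=F: state=CLOSED
  event#3 t=6s outcome=F: state=CLOSED
  event#4 t=8s outcome=F: state=CLOSED
  event#5 t=11s outcome=S: state=CLOSED
  event#6 t=12s outcome=F: state=CLOSED
  event#7 t=13s outcome=S: state=CLOSED
  event#8 t=15s outcome=S: state=CLOSED
  event#9 t=17s outcome=F: state=CLOSED
  event#10 t=19s outcome=S: state=CLOSED
  event#11 t=23s outcome=F: state=CLOSED
  event#12 t=26s outcome=F: state=CLOSED
  event#13 t=28s outcome=F: state=CLOSED
  event#14 t=30s outcome=S: state=CLOSED
  event#15 t=34s outcome=S: state=CLOSED
  event#16 t=38s outcome=S: state=CLOSED
  event#17 t=40s outcome=F: state=CLOSED
  event#18 t=43s outcome=F: state=CLOSED
  event#19 t=45s outcome=F: state=CLOSED

Answer: CCCCCCCCCCCCCCCCCCC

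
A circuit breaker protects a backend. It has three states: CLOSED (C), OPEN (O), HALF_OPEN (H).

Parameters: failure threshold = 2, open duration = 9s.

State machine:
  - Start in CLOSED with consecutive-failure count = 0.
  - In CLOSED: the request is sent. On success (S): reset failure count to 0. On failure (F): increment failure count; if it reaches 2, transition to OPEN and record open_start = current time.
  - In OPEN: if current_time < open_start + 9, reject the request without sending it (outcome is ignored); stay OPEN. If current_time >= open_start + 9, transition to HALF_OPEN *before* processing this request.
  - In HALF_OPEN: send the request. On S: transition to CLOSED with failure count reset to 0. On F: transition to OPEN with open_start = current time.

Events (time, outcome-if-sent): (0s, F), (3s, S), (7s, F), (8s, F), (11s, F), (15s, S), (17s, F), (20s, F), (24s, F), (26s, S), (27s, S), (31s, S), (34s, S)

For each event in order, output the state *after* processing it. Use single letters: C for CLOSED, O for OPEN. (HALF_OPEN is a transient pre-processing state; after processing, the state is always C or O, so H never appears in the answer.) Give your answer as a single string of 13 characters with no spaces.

Answer: CCCOOOOOOCCCC

Derivation:
State after each event:
  event#1 t=0s outcome=F: state=CLOSED
  event#2 t=3s outcome=S: state=CLOSED
  event#3 t=7s outcome=F: state=CLOSED
  event#4 t=8s outcome=F: state=OPEN
  event#5 t=11s outcome=F: state=OPEN
  event#6 t=15s outcome=S: state=OPEN
  event#7 t=17s outcome=F: state=OPEN
  event#8 t=20s outcome=F: state=OPEN
  event#9 t=24s outcome=F: state=OPEN
  event#10 t=26s outcome=S: state=CLOSED
  event#11 t=27s outcome=S: state=CLOSED
  event#12 t=31s outcome=S: state=CLOSED
  event#13 t=34s outcome=S: state=CLOSED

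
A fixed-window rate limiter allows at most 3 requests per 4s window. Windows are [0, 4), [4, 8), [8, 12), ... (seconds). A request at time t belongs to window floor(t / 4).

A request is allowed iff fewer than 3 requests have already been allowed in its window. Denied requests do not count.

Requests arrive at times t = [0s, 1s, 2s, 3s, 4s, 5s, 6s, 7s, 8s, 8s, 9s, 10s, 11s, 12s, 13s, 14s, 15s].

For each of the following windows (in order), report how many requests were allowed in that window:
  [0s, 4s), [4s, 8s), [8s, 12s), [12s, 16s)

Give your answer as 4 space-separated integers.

Processing requests:
  req#1 t=0s (window 0): ALLOW
  req#2 t=1s (window 0): ALLOW
  req#3 t=2s (window 0): ALLOW
  req#4 t=3s (window 0): DENY
  req#5 t=4s (window 1): ALLOW
  req#6 t=5s (window 1): ALLOW
  req#7 t=6s (window 1): ALLOW
  req#8 t=7s (window 1): DENY
  req#9 t=8s (window 2): ALLOW
  req#10 t=8s (window 2): ALLOW
  req#11 t=9s (window 2): ALLOW
  req#12 t=10s (window 2): DENY
  req#13 t=11s (window 2): DENY
  req#14 t=12s (window 3): ALLOW
  req#15 t=13s (window 3): ALLOW
  req#16 t=14s (window 3): ALLOW
  req#17 t=15s (window 3): DENY

Allowed counts by window: 3 3 3 3

Answer: 3 3 3 3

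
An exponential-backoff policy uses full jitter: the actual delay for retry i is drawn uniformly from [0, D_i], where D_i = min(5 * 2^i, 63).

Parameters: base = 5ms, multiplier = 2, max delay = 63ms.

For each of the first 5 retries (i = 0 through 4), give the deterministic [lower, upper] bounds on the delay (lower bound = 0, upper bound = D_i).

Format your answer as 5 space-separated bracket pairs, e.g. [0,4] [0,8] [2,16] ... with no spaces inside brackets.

Computing bounds per retry:
  i=0: D_i=min(5*2^0,63)=5, bounds=[0,5]
  i=1: D_i=min(5*2^1,63)=10, bounds=[0,10]
  i=2: D_i=min(5*2^2,63)=20, bounds=[0,20]
  i=3: D_i=min(5*2^3,63)=40, bounds=[0,40]
  i=4: D_i=min(5*2^4,63)=63, bounds=[0,63]

Answer: [0,5] [0,10] [0,20] [0,40] [0,63]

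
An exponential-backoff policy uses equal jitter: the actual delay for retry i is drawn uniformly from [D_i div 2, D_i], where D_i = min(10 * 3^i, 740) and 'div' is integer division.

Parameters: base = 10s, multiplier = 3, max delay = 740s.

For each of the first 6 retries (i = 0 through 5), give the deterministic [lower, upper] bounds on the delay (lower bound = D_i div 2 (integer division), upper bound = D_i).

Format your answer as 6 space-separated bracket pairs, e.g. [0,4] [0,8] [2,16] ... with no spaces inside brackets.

Answer: [5,10] [15,30] [45,90] [135,270] [370,740] [370,740]

Derivation:
Computing bounds per retry:
  i=0: D_i=min(10*3^0,740)=10, bounds=[5,10]
  i=1: D_i=min(10*3^1,740)=30, bounds=[15,30]
  i=2: D_i=min(10*3^2,740)=90, bounds=[45,90]
  i=3: D_i=min(10*3^3,740)=270, bounds=[135,270]
  i=4: D_i=min(10*3^4,740)=740, bounds=[370,740]
  i=5: D_i=min(10*3^5,740)=740, bounds=[370,740]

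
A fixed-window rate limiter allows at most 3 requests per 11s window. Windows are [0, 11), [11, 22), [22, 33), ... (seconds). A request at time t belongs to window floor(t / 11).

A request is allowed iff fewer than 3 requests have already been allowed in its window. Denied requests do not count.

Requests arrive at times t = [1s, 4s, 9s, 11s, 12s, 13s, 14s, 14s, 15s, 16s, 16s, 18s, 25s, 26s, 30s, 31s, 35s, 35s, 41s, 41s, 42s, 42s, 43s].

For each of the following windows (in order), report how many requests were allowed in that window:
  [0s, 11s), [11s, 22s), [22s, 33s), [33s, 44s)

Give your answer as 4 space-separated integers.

Processing requests:
  req#1 t=1s (window 0): ALLOW
  req#2 t=4s (window 0): ALLOW
  req#3 t=9s (window 0): ALLOW
  req#4 t=11s (window 1): ALLOW
  req#5 t=12s (window 1): ALLOW
  req#6 t=13s (window 1): ALLOW
  req#7 t=14s (window 1): DENY
  req#8 t=14s (window 1): DENY
  req#9 t=15s (window 1): DENY
  req#10 t=16s (window 1): DENY
  req#11 t=16s (window 1): DENY
  req#12 t=18s (window 1): DENY
  req#13 t=25s (window 2): ALLOW
  req#14 t=26s (window 2): ALLOW
  req#15 t=30s (window 2): ALLOW
  req#16 t=31s (window 2): DENY
  req#17 t=35s (window 3): ALLOW
  req#18 t=35s (window 3): ALLOW
  req#19 t=41s (window 3): ALLOW
  req#20 t=41s (window 3): DENY
  req#21 t=42s (window 3): DENY
  req#22 t=42s (window 3): DENY
  req#23 t=43s (window 3): DENY

Allowed counts by window: 3 3 3 3

Answer: 3 3 3 3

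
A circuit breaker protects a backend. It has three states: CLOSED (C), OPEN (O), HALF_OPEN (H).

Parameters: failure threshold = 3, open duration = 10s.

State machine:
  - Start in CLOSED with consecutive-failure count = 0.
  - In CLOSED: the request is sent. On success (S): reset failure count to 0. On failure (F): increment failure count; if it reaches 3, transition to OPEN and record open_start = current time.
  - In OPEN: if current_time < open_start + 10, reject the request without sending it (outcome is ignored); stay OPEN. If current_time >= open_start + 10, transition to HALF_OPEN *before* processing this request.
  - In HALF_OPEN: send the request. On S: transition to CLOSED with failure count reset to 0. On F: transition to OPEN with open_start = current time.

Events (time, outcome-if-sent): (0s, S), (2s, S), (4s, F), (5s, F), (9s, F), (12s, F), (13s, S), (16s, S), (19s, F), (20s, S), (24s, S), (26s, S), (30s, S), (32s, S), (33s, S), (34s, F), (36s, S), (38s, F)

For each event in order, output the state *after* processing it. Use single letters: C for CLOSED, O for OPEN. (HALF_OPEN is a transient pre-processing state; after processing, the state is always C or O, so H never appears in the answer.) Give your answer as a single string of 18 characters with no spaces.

Answer: CCCCOOOOOOOOCCCCCC

Derivation:
State after each event:
  event#1 t=0s outcome=S: state=CLOSED
  event#2 t=2s outcome=S: state=CLOSED
  event#3 t=4s outcome=F: state=CLOSED
  event#4 t=5s outcome=F: state=CLOSED
  event#5 t=9s outcome=F: state=OPEN
  event#6 t=12s outcome=F: state=OPEN
  event#7 t=13s outcome=S: state=OPEN
  event#8 t=16s outcome=S: state=OPEN
  event#9 t=19s outcome=F: state=OPEN
  event#10 t=20s outcome=S: state=OPEN
  event#11 t=24s outcome=S: state=OPEN
  event#12 t=26s outcome=S: state=OPEN
  event#13 t=30s outcome=S: state=CLOSED
  event#14 t=32s outcome=S: state=CLOSED
  event#15 t=33s outcome=S: state=CLOSED
  event#16 t=34s outcome=F: state=CLOSED
  event#17 t=36s outcome=S: state=CLOSED
  event#18 t=38s outcome=F: state=CLOSED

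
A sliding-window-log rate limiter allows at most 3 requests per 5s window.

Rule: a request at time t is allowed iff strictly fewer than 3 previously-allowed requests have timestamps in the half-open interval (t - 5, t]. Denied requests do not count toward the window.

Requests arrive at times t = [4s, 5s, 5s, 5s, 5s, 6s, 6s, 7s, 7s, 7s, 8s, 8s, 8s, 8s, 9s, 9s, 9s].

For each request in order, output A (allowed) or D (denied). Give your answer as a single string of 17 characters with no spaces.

Tracking allowed requests in the window:
  req#1 t=4s: ALLOW
  req#2 t=5s: ALLOW
  req#3 t=5s: ALLOW
  req#4 t=5s: DENY
  req#5 t=5s: DENY
  req#6 t=6s: DENY
  req#7 t=6s: DENY
  req#8 t=7s: DENY
  req#9 t=7s: DENY
  req#10 t=7s: DENY
  req#11 t=8s: DENY
  req#12 t=8s: DENY
  req#13 t=8s: DENY
  req#14 t=8s: DENY
  req#15 t=9s: ALLOW
  req#16 t=9s: DENY
  req#17 t=9s: DENY

Answer: AAADDDDDDDDDDDADD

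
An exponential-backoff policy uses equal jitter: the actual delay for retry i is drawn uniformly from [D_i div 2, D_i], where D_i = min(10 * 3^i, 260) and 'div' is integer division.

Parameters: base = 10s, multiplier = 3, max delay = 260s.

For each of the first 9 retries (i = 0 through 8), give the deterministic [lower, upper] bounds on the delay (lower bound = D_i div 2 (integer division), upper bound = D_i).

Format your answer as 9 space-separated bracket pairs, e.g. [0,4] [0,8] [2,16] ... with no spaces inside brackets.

Answer: [5,10] [15,30] [45,90] [130,260] [130,260] [130,260] [130,260] [130,260] [130,260]

Derivation:
Computing bounds per retry:
  i=0: D_i=min(10*3^0,260)=10, bounds=[5,10]
  i=1: D_i=min(10*3^1,260)=30, bounds=[15,30]
  i=2: D_i=min(10*3^2,260)=90, bounds=[45,90]
  i=3: D_i=min(10*3^3,260)=260, bounds=[130,260]
  i=4: D_i=min(10*3^4,260)=260, bounds=[130,260]
  i=5: D_i=min(10*3^5,260)=260, bounds=[130,260]
  i=6: D_i=min(10*3^6,260)=260, bounds=[130,260]
  i=7: D_i=min(10*3^7,260)=260, bounds=[130,260]
  i=8: D_i=min(10*3^8,260)=260, bounds=[130,260]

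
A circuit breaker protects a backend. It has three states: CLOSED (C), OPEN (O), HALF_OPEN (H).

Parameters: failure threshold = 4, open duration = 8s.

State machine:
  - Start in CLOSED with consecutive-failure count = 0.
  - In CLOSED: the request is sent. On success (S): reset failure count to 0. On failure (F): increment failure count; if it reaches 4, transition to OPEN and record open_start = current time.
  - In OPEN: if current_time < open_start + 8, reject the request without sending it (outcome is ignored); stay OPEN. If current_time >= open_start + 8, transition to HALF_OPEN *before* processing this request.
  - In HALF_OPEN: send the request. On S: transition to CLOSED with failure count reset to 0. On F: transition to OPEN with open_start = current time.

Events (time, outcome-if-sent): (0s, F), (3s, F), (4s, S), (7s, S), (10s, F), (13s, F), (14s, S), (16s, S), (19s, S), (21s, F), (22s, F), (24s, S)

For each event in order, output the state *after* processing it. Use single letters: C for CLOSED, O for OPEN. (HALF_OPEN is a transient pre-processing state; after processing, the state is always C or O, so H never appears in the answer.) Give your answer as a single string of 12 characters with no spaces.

State after each event:
  event#1 t=0s outcome=F: state=CLOSED
  event#2 t=3s outcome=F: state=CLOSED
  event#3 t=4s outcome=S: state=CLOSED
  event#4 t=7s outcome=S: state=CLOSED
  event#5 t=10s outcome=F: state=CLOSED
  event#6 t=13s outcome=F: state=CLOSED
  event#7 t=14s outcome=S: state=CLOSED
  event#8 t=16s outcome=S: state=CLOSED
  event#9 t=19s outcome=S: state=CLOSED
  event#10 t=21s outcome=F: state=CLOSED
  event#11 t=22s outcome=F: state=CLOSED
  event#12 t=24s outcome=S: state=CLOSED

Answer: CCCCCCCCCCCC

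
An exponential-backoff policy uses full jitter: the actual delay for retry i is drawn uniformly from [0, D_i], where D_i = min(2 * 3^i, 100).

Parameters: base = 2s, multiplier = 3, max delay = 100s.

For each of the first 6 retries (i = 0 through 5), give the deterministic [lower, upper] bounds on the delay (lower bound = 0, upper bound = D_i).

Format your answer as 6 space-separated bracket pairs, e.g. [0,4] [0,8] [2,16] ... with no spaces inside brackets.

Answer: [0,2] [0,6] [0,18] [0,54] [0,100] [0,100]

Derivation:
Computing bounds per retry:
  i=0: D_i=min(2*3^0,100)=2, bounds=[0,2]
  i=1: D_i=min(2*3^1,100)=6, bounds=[0,6]
  i=2: D_i=min(2*3^2,100)=18, bounds=[0,18]
  i=3: D_i=min(2*3^3,100)=54, bounds=[0,54]
  i=4: D_i=min(2*3^4,100)=100, bounds=[0,100]
  i=5: D_i=min(2*3^5,100)=100, bounds=[0,100]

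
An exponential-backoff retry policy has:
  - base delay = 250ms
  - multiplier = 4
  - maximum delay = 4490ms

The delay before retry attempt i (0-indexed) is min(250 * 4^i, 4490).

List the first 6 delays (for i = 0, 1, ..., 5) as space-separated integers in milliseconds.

Computing each delay:
  i=0: min(250*4^0, 4490) = 250
  i=1: min(250*4^1, 4490) = 1000
  i=2: min(250*4^2, 4490) = 4000
  i=3: min(250*4^3, 4490) = 4490
  i=4: min(250*4^4, 4490) = 4490
  i=5: min(250*4^5, 4490) = 4490

Answer: 250 1000 4000 4490 4490 4490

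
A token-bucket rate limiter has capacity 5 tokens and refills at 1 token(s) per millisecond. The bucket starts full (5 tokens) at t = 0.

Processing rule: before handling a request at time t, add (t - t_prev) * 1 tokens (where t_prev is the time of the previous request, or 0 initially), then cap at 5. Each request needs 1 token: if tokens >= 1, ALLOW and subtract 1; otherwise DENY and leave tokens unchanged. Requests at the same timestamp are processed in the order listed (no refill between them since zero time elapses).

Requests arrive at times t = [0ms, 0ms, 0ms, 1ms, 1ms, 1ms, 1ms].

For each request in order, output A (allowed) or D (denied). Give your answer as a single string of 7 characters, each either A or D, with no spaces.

Simulating step by step:
  req#1 t=0ms: ALLOW
  req#2 t=0ms: ALLOW
  req#3 t=0ms: ALLOW
  req#4 t=1ms: ALLOW
  req#5 t=1ms: ALLOW
  req#6 t=1ms: ALLOW
  req#7 t=1ms: DENY

Answer: AAAAAAD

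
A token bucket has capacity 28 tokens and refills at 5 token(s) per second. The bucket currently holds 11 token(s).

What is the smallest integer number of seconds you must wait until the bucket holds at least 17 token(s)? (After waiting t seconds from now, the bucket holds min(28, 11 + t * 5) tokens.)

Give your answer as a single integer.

Need 11 + t * 5 >= 17, so t >= 6/5.
Smallest integer t = ceil(6/5) = 2.

Answer: 2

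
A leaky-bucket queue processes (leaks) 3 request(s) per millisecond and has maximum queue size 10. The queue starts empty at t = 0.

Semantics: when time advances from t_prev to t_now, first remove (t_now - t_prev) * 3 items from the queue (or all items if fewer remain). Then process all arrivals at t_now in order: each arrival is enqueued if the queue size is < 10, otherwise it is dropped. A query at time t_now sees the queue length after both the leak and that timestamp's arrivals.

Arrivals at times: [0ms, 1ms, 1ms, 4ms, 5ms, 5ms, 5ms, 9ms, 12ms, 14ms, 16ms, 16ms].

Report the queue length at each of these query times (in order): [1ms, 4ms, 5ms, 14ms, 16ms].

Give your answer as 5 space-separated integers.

Queue lengths at query times:
  query t=1ms: backlog = 2
  query t=4ms: backlog = 1
  query t=5ms: backlog = 3
  query t=14ms: backlog = 1
  query t=16ms: backlog = 2

Answer: 2 1 3 1 2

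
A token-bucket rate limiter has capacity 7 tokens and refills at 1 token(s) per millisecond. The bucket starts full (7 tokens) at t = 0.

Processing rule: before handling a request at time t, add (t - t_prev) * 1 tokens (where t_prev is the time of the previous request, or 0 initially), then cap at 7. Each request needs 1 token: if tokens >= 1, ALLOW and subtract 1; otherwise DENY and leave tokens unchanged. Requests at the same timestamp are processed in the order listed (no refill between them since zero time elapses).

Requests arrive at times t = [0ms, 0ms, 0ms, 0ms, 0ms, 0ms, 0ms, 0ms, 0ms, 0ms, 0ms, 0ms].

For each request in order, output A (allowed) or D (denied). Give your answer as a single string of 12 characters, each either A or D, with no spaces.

Simulating step by step:
  req#1 t=0ms: ALLOW
  req#2 t=0ms: ALLOW
  req#3 t=0ms: ALLOW
  req#4 t=0ms: ALLOW
  req#5 t=0ms: ALLOW
  req#6 t=0ms: ALLOW
  req#7 t=0ms: ALLOW
  req#8 t=0ms: DENY
  req#9 t=0ms: DENY
  req#10 t=0ms: DENY
  req#11 t=0ms: DENY
  req#12 t=0ms: DENY

Answer: AAAAAAADDDDD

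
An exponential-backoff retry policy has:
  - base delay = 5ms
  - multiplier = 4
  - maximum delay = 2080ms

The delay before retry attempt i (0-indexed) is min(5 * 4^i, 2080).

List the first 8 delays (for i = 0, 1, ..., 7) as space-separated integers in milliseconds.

Answer: 5 20 80 320 1280 2080 2080 2080

Derivation:
Computing each delay:
  i=0: min(5*4^0, 2080) = 5
  i=1: min(5*4^1, 2080) = 20
  i=2: min(5*4^2, 2080) = 80
  i=3: min(5*4^3, 2080) = 320
  i=4: min(5*4^4, 2080) = 1280
  i=5: min(5*4^5, 2080) = 2080
  i=6: min(5*4^6, 2080) = 2080
  i=7: min(5*4^7, 2080) = 2080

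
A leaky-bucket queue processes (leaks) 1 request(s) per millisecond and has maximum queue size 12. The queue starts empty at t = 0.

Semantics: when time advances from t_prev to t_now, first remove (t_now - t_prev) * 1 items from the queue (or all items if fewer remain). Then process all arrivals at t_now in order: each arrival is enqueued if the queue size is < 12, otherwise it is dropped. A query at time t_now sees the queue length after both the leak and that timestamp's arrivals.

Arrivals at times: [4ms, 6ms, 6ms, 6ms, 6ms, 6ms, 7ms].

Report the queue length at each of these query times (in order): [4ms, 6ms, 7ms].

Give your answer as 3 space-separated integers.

Answer: 1 5 5

Derivation:
Queue lengths at query times:
  query t=4ms: backlog = 1
  query t=6ms: backlog = 5
  query t=7ms: backlog = 5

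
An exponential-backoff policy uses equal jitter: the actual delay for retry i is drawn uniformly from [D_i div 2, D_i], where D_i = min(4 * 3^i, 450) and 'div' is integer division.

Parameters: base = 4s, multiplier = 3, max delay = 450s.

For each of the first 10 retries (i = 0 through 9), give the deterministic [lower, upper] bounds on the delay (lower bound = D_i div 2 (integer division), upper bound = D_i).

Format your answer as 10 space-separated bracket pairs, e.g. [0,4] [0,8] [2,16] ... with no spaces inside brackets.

Answer: [2,4] [6,12] [18,36] [54,108] [162,324] [225,450] [225,450] [225,450] [225,450] [225,450]

Derivation:
Computing bounds per retry:
  i=0: D_i=min(4*3^0,450)=4, bounds=[2,4]
  i=1: D_i=min(4*3^1,450)=12, bounds=[6,12]
  i=2: D_i=min(4*3^2,450)=36, bounds=[18,36]
  i=3: D_i=min(4*3^3,450)=108, bounds=[54,108]
  i=4: D_i=min(4*3^4,450)=324, bounds=[162,324]
  i=5: D_i=min(4*3^5,450)=450, bounds=[225,450]
  i=6: D_i=min(4*3^6,450)=450, bounds=[225,450]
  i=7: D_i=min(4*3^7,450)=450, bounds=[225,450]
  i=8: D_i=min(4*3^8,450)=450, bounds=[225,450]
  i=9: D_i=min(4*3^9,450)=450, bounds=[225,450]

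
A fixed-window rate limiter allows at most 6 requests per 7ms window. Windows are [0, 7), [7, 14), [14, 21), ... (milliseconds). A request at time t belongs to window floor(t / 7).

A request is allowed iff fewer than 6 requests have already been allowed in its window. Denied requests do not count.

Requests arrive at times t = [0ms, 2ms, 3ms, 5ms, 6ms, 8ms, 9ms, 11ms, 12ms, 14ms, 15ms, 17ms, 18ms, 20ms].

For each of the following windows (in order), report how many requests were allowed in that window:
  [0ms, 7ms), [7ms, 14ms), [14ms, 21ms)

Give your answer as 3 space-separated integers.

Answer: 5 4 5

Derivation:
Processing requests:
  req#1 t=0ms (window 0): ALLOW
  req#2 t=2ms (window 0): ALLOW
  req#3 t=3ms (window 0): ALLOW
  req#4 t=5ms (window 0): ALLOW
  req#5 t=6ms (window 0): ALLOW
  req#6 t=8ms (window 1): ALLOW
  req#7 t=9ms (window 1): ALLOW
  req#8 t=11ms (window 1): ALLOW
  req#9 t=12ms (window 1): ALLOW
  req#10 t=14ms (window 2): ALLOW
  req#11 t=15ms (window 2): ALLOW
  req#12 t=17ms (window 2): ALLOW
  req#13 t=18ms (window 2): ALLOW
  req#14 t=20ms (window 2): ALLOW

Allowed counts by window: 5 4 5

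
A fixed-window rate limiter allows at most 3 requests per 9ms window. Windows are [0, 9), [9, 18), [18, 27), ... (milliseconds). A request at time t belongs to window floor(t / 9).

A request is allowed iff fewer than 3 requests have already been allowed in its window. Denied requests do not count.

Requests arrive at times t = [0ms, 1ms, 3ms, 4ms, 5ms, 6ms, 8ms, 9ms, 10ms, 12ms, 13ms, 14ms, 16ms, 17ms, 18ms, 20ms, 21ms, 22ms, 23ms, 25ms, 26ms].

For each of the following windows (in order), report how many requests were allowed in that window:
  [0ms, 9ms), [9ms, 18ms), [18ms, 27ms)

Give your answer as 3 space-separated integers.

Processing requests:
  req#1 t=0ms (window 0): ALLOW
  req#2 t=1ms (window 0): ALLOW
  req#3 t=3ms (window 0): ALLOW
  req#4 t=4ms (window 0): DENY
  req#5 t=5ms (window 0): DENY
  req#6 t=6ms (window 0): DENY
  req#7 t=8ms (window 0): DENY
  req#8 t=9ms (window 1): ALLOW
  req#9 t=10ms (window 1): ALLOW
  req#10 t=12ms (window 1): ALLOW
  req#11 t=13ms (window 1): DENY
  req#12 t=14ms (window 1): DENY
  req#13 t=16ms (window 1): DENY
  req#14 t=17ms (window 1): DENY
  req#15 t=18ms (window 2): ALLOW
  req#16 t=20ms (window 2): ALLOW
  req#17 t=21ms (window 2): ALLOW
  req#18 t=22ms (window 2): DENY
  req#19 t=23ms (window 2): DENY
  req#20 t=25ms (window 2): DENY
  req#21 t=26ms (window 2): DENY

Allowed counts by window: 3 3 3

Answer: 3 3 3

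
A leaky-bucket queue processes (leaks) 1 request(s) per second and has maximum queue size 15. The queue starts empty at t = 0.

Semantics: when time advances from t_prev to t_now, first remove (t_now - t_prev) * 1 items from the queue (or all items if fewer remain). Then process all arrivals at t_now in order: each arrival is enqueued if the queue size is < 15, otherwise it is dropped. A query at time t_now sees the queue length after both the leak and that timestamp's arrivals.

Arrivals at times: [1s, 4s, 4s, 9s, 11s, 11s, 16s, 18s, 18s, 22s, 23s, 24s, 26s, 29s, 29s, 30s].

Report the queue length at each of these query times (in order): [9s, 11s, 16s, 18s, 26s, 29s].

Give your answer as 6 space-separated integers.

Queue lengths at query times:
  query t=9s: backlog = 1
  query t=11s: backlog = 2
  query t=16s: backlog = 1
  query t=18s: backlog = 2
  query t=26s: backlog = 1
  query t=29s: backlog = 2

Answer: 1 2 1 2 1 2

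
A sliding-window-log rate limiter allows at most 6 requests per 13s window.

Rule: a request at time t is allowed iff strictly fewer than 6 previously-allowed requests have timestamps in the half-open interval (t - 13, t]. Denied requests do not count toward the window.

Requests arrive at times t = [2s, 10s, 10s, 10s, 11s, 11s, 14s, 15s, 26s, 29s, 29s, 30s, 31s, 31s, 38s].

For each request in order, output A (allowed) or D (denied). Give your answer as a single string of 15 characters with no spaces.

Answer: AAAAAADAAAAAAAD

Derivation:
Tracking allowed requests in the window:
  req#1 t=2s: ALLOW
  req#2 t=10s: ALLOW
  req#3 t=10s: ALLOW
  req#4 t=10s: ALLOW
  req#5 t=11s: ALLOW
  req#6 t=11s: ALLOW
  req#7 t=14s: DENY
  req#8 t=15s: ALLOW
  req#9 t=26s: ALLOW
  req#10 t=29s: ALLOW
  req#11 t=29s: ALLOW
  req#12 t=30s: ALLOW
  req#13 t=31s: ALLOW
  req#14 t=31s: ALLOW
  req#15 t=38s: DENY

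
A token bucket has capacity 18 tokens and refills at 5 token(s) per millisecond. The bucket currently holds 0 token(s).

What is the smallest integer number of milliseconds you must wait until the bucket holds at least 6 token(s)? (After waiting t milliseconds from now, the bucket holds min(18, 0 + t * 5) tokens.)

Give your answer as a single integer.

Answer: 2

Derivation:
Need 0 + t * 5 >= 6, so t >= 6/5.
Smallest integer t = ceil(6/5) = 2.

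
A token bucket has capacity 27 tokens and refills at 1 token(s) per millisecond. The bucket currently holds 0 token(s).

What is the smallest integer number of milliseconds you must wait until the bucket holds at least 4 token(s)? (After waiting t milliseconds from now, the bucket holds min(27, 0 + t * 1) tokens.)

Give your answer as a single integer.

Need 0 + t * 1 >= 4, so t >= 4/1.
Smallest integer t = ceil(4/1) = 4.

Answer: 4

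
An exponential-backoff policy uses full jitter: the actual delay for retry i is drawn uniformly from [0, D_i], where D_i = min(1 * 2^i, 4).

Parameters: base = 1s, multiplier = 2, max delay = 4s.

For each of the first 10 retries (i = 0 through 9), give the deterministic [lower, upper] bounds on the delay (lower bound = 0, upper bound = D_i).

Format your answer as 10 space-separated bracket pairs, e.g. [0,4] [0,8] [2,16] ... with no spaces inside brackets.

Answer: [0,1] [0,2] [0,4] [0,4] [0,4] [0,4] [0,4] [0,4] [0,4] [0,4]

Derivation:
Computing bounds per retry:
  i=0: D_i=min(1*2^0,4)=1, bounds=[0,1]
  i=1: D_i=min(1*2^1,4)=2, bounds=[0,2]
  i=2: D_i=min(1*2^2,4)=4, bounds=[0,4]
  i=3: D_i=min(1*2^3,4)=4, bounds=[0,4]
  i=4: D_i=min(1*2^4,4)=4, bounds=[0,4]
  i=5: D_i=min(1*2^5,4)=4, bounds=[0,4]
  i=6: D_i=min(1*2^6,4)=4, bounds=[0,4]
  i=7: D_i=min(1*2^7,4)=4, bounds=[0,4]
  i=8: D_i=min(1*2^8,4)=4, bounds=[0,4]
  i=9: D_i=min(1*2^9,4)=4, bounds=[0,4]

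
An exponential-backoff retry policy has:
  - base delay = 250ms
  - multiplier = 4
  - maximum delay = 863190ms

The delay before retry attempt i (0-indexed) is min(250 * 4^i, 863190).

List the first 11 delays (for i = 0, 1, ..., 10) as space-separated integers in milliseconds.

Computing each delay:
  i=0: min(250*4^0, 863190) = 250
  i=1: min(250*4^1, 863190) = 1000
  i=2: min(250*4^2, 863190) = 4000
  i=3: min(250*4^3, 863190) = 16000
  i=4: min(250*4^4, 863190) = 64000
  i=5: min(250*4^5, 863190) = 256000
  i=6: min(250*4^6, 863190) = 863190
  i=7: min(250*4^7, 863190) = 863190
  i=8: min(250*4^8, 863190) = 863190
  i=9: min(250*4^9, 863190) = 863190
  i=10: min(250*4^10, 863190) = 863190

Answer: 250 1000 4000 16000 64000 256000 863190 863190 863190 863190 863190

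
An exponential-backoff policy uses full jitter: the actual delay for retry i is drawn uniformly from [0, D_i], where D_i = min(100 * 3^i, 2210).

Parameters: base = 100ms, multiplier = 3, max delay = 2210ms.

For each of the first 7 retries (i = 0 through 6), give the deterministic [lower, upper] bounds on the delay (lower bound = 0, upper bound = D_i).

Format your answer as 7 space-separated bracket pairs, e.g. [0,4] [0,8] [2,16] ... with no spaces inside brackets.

Computing bounds per retry:
  i=0: D_i=min(100*3^0,2210)=100, bounds=[0,100]
  i=1: D_i=min(100*3^1,2210)=300, bounds=[0,300]
  i=2: D_i=min(100*3^2,2210)=900, bounds=[0,900]
  i=3: D_i=min(100*3^3,2210)=2210, bounds=[0,2210]
  i=4: D_i=min(100*3^4,2210)=2210, bounds=[0,2210]
  i=5: D_i=min(100*3^5,2210)=2210, bounds=[0,2210]
  i=6: D_i=min(100*3^6,2210)=2210, bounds=[0,2210]

Answer: [0,100] [0,300] [0,900] [0,2210] [0,2210] [0,2210] [0,2210]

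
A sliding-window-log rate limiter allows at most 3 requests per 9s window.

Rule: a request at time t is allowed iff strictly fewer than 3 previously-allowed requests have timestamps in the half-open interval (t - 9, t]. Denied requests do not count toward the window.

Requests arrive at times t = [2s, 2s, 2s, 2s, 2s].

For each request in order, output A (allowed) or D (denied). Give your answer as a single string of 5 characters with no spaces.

Tracking allowed requests in the window:
  req#1 t=2s: ALLOW
  req#2 t=2s: ALLOW
  req#3 t=2s: ALLOW
  req#4 t=2s: DENY
  req#5 t=2s: DENY

Answer: AAADD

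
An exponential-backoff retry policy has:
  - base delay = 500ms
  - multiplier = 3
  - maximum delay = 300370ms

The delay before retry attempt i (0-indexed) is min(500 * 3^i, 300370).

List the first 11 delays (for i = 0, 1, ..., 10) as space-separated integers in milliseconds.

Computing each delay:
  i=0: min(500*3^0, 300370) = 500
  i=1: min(500*3^1, 300370) = 1500
  i=2: min(500*3^2, 300370) = 4500
  i=3: min(500*3^3, 300370) = 13500
  i=4: min(500*3^4, 300370) = 40500
  i=5: min(500*3^5, 300370) = 121500
  i=6: min(500*3^6, 300370) = 300370
  i=7: min(500*3^7, 300370) = 300370
  i=8: min(500*3^8, 300370) = 300370
  i=9: min(500*3^9, 300370) = 300370
  i=10: min(500*3^10, 300370) = 300370

Answer: 500 1500 4500 13500 40500 121500 300370 300370 300370 300370 300370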